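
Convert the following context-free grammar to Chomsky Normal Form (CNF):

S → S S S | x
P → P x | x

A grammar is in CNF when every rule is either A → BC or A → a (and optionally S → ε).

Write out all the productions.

S → x; TX → x; P → x; S → S X0; X0 → S S; P → P TX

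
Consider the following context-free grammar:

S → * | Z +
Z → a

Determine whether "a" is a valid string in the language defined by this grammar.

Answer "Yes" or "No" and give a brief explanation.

No - no valid derivation exists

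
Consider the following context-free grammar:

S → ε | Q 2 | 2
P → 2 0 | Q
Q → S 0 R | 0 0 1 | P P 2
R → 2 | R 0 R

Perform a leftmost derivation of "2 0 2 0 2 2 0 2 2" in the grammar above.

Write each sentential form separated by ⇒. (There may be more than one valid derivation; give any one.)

S ⇒ Q 2 ⇒ P P 2 2 ⇒ Q P 2 2 ⇒ P P 2 P 2 2 ⇒ 2 0 P 2 P 2 2 ⇒ 2 0 2 0 2 P 2 2 ⇒ 2 0 2 0 2 2 0 2 2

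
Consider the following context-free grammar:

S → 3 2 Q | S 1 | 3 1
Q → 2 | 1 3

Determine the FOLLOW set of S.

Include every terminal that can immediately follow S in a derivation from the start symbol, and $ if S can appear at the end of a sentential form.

We compute FOLLOW(S) using the standard algorithm.
FOLLOW(S) starts with {$}.
FIRST(Q) = {1, 2}
FIRST(S) = {3}
FOLLOW(Q) = {$, 1}
FOLLOW(S) = {$, 1}
Therefore, FOLLOW(S) = {$, 1}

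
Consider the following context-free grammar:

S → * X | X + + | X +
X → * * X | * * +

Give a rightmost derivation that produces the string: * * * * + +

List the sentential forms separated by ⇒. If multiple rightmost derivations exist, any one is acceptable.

S ⇒ X + ⇒ * * X + ⇒ * * * * + +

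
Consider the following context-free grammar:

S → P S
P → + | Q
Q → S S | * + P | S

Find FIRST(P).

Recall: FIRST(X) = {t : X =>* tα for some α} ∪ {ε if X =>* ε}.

We compute FIRST(P) using the standard algorithm.
FIRST(P) = {*, +}
FIRST(Q) = {*, +}
FIRST(S) = {*, +}
Therefore, FIRST(P) = {*, +}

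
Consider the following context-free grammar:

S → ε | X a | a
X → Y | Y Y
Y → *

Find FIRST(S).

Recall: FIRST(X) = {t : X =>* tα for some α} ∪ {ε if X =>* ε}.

We compute FIRST(S) using the standard algorithm.
FIRST(S) = {*, a, ε}
FIRST(X) = {*}
FIRST(Y) = {*}
Therefore, FIRST(S) = {*, a, ε}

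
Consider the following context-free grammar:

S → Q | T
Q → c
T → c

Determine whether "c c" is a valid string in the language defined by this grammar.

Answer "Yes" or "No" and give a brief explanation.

No - no valid derivation exists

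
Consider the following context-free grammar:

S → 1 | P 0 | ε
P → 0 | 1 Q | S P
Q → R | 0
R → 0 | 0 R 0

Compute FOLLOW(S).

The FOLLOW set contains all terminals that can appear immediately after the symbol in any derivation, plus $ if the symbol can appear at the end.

We compute FOLLOW(S) using the standard algorithm.
FOLLOW(S) starts with {$}.
FIRST(P) = {0, 1}
FIRST(Q) = {0}
FIRST(R) = {0}
FIRST(S) = {0, 1, ε}
FOLLOW(P) = {0}
FOLLOW(Q) = {0}
FOLLOW(R) = {0}
FOLLOW(S) = {$, 0, 1}
Therefore, FOLLOW(S) = {$, 0, 1}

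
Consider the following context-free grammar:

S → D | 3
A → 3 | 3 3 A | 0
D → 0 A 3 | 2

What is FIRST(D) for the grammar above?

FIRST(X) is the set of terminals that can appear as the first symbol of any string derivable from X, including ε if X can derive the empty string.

We compute FIRST(D) using the standard algorithm.
FIRST(A) = {0, 3}
FIRST(D) = {0, 2}
FIRST(S) = {0, 2, 3}
Therefore, FIRST(D) = {0, 2}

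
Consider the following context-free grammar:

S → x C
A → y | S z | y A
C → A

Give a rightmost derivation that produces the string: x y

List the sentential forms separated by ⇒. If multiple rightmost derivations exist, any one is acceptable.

S ⇒ x C ⇒ x A ⇒ x y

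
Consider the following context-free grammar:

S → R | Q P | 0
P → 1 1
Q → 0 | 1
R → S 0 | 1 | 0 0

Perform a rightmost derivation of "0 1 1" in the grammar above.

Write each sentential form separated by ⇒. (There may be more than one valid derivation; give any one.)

S ⇒ Q P ⇒ Q 1 1 ⇒ 0 1 1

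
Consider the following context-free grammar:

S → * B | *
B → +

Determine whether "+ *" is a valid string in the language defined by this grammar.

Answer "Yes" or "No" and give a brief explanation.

No - no valid derivation exists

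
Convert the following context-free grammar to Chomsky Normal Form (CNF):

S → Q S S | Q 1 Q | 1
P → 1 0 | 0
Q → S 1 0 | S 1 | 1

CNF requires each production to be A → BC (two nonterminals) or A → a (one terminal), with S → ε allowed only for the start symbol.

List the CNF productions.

T1 → 1; S → 1; T0 → 0; P → 0; Q → 1; S → Q X0; X0 → S S; S → Q X1; X1 → T1 Q; P → T1 T0; Q → S X2; X2 → T1 T0; Q → S T1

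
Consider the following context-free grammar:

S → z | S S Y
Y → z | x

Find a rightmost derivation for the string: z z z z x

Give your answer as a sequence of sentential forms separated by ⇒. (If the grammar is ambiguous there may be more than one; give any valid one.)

S ⇒ S S Y ⇒ S S x ⇒ S z x ⇒ S S Y z x ⇒ S S z z x ⇒ S z z z x ⇒ z z z z x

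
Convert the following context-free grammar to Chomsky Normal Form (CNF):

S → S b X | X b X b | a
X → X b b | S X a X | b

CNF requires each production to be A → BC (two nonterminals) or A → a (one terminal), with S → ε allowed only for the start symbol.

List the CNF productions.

TB → b; S → a; TA → a; X → b; S → S X0; X0 → TB X; S → X X1; X1 → TB X2; X2 → X TB; X → X X3; X3 → TB TB; X → S X4; X4 → X X5; X5 → TA X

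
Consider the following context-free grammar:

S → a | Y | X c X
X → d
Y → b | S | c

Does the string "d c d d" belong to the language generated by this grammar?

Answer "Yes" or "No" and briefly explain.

No - no valid derivation exists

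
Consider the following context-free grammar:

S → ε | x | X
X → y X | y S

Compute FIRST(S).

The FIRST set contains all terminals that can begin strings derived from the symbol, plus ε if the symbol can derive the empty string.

We compute FIRST(S) using the standard algorithm.
FIRST(S) = {x, y, ε}
FIRST(X) = {y}
Therefore, FIRST(S) = {x, y, ε}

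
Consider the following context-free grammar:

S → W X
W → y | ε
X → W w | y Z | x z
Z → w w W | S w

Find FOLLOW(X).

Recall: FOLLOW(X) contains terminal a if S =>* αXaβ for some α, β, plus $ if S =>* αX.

We compute FOLLOW(X) using the standard algorithm.
FOLLOW(S) starts with {$}.
FIRST(S) = {w, x, y}
FIRST(W) = {y, ε}
FIRST(X) = {w, x, y}
FIRST(Z) = {w, x, y}
FOLLOW(S) = {$, w}
FOLLOW(W) = {$, w, x, y}
FOLLOW(X) = {$, w}
FOLLOW(Z) = {$, w}
Therefore, FOLLOW(X) = {$, w}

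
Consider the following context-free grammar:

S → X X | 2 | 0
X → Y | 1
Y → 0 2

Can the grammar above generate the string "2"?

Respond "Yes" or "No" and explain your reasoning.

Yes - a valid derivation exists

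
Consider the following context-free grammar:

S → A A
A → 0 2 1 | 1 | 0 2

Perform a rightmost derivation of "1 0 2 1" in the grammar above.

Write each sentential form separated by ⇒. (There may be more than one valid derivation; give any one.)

S ⇒ A A ⇒ A 0 2 1 ⇒ 1 0 2 1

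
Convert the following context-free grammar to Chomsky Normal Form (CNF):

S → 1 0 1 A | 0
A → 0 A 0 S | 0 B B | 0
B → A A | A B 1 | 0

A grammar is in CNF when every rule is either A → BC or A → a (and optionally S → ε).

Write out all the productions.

T1 → 1; T0 → 0; S → 0; A → 0; B → 0; S → T1 X0; X0 → T0 X1; X1 → T1 A; A → T0 X2; X2 → A X3; X3 → T0 S; A → T0 X4; X4 → B B; B → A A; B → A X5; X5 → B T1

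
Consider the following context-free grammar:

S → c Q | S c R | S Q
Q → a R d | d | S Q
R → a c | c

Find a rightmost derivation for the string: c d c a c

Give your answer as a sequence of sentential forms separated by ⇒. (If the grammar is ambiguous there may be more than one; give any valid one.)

S ⇒ S c R ⇒ S c a c ⇒ c Q c a c ⇒ c d c a c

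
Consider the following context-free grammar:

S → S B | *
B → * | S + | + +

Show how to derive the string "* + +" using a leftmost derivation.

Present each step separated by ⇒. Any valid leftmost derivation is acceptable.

S ⇒ S B ⇒ * B ⇒ * + +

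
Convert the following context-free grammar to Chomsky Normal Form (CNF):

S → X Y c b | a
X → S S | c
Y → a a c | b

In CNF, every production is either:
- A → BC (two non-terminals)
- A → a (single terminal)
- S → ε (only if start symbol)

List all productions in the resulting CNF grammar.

TC → c; TB → b; S → a; X → c; TA → a; Y → b; S → X X0; X0 → Y X1; X1 → TC TB; X → S S; Y → TA X2; X2 → TA TC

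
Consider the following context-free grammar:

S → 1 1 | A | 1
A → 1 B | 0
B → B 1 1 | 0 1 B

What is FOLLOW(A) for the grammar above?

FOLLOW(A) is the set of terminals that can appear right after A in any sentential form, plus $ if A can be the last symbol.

We compute FOLLOW(A) using the standard algorithm.
FOLLOW(S) starts with {$}.
FIRST(A) = {0, 1}
FIRST(B) = {0}
FIRST(S) = {0, 1}
FOLLOW(A) = {$}
FOLLOW(B) = {$, 1}
FOLLOW(S) = {$}
Therefore, FOLLOW(A) = {$}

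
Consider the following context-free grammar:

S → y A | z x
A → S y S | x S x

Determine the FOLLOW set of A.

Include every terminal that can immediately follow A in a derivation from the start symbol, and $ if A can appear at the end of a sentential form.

We compute FOLLOW(A) using the standard algorithm.
FOLLOW(S) starts with {$}.
FIRST(A) = {x, y, z}
FIRST(S) = {y, z}
FOLLOW(A) = {$, x, y}
FOLLOW(S) = {$, x, y}
Therefore, FOLLOW(A) = {$, x, y}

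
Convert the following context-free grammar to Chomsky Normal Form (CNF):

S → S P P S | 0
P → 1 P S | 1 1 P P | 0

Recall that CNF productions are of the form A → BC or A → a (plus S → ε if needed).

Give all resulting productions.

S → 0; T1 → 1; P → 0; S → S X0; X0 → P X1; X1 → P S; P → T1 X2; X2 → P S; P → T1 X3; X3 → T1 X4; X4 → P P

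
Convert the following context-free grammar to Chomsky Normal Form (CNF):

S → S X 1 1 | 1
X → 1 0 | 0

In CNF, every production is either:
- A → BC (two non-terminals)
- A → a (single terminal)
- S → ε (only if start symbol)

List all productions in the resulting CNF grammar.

T1 → 1; S → 1; T0 → 0; X → 0; S → S X0; X0 → X X1; X1 → T1 T1; X → T1 T0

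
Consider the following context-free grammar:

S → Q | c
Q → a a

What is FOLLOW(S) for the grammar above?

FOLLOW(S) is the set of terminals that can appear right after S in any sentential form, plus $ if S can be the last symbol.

We compute FOLLOW(S) using the standard algorithm.
FOLLOW(S) starts with {$}.
FIRST(Q) = {a}
FIRST(S) = {a, c}
FOLLOW(Q) = {$}
FOLLOW(S) = {$}
Therefore, FOLLOW(S) = {$}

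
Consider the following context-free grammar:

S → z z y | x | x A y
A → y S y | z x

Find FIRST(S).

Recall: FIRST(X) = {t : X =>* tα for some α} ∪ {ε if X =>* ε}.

We compute FIRST(S) using the standard algorithm.
FIRST(A) = {y, z}
FIRST(S) = {x, z}
Therefore, FIRST(S) = {x, z}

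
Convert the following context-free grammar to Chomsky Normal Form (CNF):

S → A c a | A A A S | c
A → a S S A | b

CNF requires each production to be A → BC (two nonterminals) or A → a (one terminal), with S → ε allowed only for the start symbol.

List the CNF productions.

TC → c; TA → a; S → c; A → b; S → A X0; X0 → TC TA; S → A X1; X1 → A X2; X2 → A S; A → TA X3; X3 → S X4; X4 → S A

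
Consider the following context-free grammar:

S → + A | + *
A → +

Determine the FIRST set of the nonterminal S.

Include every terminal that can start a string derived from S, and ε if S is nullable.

We compute FIRST(S) using the standard algorithm.
FIRST(A) = {+}
FIRST(S) = {+}
Therefore, FIRST(S) = {+}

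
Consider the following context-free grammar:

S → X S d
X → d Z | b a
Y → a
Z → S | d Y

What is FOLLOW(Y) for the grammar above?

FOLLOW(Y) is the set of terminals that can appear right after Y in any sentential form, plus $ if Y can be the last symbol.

We compute FOLLOW(Y) using the standard algorithm.
FOLLOW(S) starts with {$}.
FIRST(S) = {b, d}
FIRST(X) = {b, d}
FIRST(Y) = {a}
FIRST(Z) = {b, d}
FOLLOW(S) = {$, b, d}
FOLLOW(X) = {b, d}
FOLLOW(Y) = {b, d}
FOLLOW(Z) = {b, d}
Therefore, FOLLOW(Y) = {b, d}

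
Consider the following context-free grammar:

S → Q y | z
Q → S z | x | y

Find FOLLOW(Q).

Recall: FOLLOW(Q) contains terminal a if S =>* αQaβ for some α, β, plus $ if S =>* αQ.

We compute FOLLOW(Q) using the standard algorithm.
FOLLOW(S) starts with {$}.
FIRST(Q) = {x, y, z}
FIRST(S) = {x, y, z}
FOLLOW(Q) = {y}
FOLLOW(S) = {$, z}
Therefore, FOLLOW(Q) = {y}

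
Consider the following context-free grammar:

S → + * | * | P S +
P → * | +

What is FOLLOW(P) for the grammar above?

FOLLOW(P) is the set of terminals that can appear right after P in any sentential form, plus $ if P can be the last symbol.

We compute FOLLOW(P) using the standard algorithm.
FOLLOW(S) starts with {$}.
FIRST(P) = {*, +}
FIRST(S) = {*, +}
FOLLOW(P) = {*, +}
FOLLOW(S) = {$, +}
Therefore, FOLLOW(P) = {*, +}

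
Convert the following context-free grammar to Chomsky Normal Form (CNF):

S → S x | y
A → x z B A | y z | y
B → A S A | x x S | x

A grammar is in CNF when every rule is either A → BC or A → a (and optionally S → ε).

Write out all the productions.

TX → x; S → y; TZ → z; TY → y; A → y; B → x; S → S TX; A → TX X0; X0 → TZ X1; X1 → B A; A → TY TZ; B → A X2; X2 → S A; B → TX X3; X3 → TX S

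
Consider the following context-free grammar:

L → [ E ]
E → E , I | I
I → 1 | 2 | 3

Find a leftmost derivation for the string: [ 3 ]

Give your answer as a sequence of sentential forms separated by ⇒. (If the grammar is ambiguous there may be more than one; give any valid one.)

L ⇒ [ E ] ⇒ [ I ] ⇒ [ 3 ]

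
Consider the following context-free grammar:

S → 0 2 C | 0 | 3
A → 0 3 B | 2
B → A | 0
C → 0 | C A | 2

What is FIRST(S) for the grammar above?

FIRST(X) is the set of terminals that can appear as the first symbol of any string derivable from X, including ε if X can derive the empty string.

We compute FIRST(S) using the standard algorithm.
FIRST(A) = {0, 2}
FIRST(B) = {0, 2}
FIRST(C) = {0, 2}
FIRST(S) = {0, 3}
Therefore, FIRST(S) = {0, 3}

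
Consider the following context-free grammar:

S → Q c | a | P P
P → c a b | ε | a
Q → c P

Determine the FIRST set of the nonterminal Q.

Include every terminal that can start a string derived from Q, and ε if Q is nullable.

We compute FIRST(Q) using the standard algorithm.
FIRST(P) = {a, c, ε}
FIRST(Q) = {c}
FIRST(S) = {a, c, ε}
Therefore, FIRST(Q) = {c}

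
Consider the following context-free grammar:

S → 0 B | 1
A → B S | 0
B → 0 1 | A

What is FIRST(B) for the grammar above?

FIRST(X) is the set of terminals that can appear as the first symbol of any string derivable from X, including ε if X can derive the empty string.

We compute FIRST(B) using the standard algorithm.
FIRST(A) = {0}
FIRST(B) = {0}
FIRST(S) = {0, 1}
Therefore, FIRST(B) = {0}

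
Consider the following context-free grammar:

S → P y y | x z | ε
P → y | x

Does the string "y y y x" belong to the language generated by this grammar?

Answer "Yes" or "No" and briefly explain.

No - no valid derivation exists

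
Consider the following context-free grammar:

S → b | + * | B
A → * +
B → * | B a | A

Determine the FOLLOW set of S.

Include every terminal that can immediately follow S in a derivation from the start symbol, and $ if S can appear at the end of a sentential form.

We compute FOLLOW(S) using the standard algorithm.
FOLLOW(S) starts with {$}.
FIRST(A) = {*}
FIRST(B) = {*}
FIRST(S) = {*, +, b}
FOLLOW(A) = {$, a}
FOLLOW(B) = {$, a}
FOLLOW(S) = {$}
Therefore, FOLLOW(S) = {$}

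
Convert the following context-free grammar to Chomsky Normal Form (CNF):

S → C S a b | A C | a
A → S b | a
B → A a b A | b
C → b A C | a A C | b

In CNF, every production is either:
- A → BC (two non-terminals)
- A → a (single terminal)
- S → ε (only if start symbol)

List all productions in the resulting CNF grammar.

TA → a; TB → b; S → a; A → a; B → b; C → b; S → C X0; X0 → S X1; X1 → TA TB; S → A C; A → S TB; B → A X2; X2 → TA X3; X3 → TB A; C → TB X4; X4 → A C; C → TA X5; X5 → A C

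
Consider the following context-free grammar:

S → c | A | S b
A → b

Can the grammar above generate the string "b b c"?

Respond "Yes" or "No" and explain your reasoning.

No - no valid derivation exists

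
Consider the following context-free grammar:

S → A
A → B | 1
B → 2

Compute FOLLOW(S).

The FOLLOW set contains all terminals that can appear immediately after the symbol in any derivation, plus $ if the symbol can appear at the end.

We compute FOLLOW(S) using the standard algorithm.
FOLLOW(S) starts with {$}.
FIRST(A) = {1, 2}
FIRST(B) = {2}
FIRST(S) = {1, 2}
FOLLOW(A) = {$}
FOLLOW(B) = {$}
FOLLOW(S) = {$}
Therefore, FOLLOW(S) = {$}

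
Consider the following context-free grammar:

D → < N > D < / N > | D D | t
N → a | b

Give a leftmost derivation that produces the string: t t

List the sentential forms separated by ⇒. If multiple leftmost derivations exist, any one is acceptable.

D ⇒ D D ⇒ t D ⇒ t t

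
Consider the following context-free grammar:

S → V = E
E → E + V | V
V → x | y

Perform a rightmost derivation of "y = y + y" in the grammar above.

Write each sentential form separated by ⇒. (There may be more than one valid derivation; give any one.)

S ⇒ V = E ⇒ V = E + V ⇒ V = E + y ⇒ V = V + y ⇒ V = y + y ⇒ y = y + y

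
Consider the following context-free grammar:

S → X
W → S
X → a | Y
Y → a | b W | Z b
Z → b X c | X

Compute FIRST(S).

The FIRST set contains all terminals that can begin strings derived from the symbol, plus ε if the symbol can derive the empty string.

We compute FIRST(S) using the standard algorithm.
FIRST(S) = {a, b}
FIRST(W) = {a, b}
FIRST(X) = {a, b}
FIRST(Y) = {a, b}
FIRST(Z) = {a, b}
Therefore, FIRST(S) = {a, b}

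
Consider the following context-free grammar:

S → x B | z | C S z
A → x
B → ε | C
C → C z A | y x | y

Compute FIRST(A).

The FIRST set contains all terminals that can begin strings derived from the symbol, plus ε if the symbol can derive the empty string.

We compute FIRST(A) using the standard algorithm.
FIRST(A) = {x}
FIRST(B) = {y, ε}
FIRST(C) = {y}
FIRST(S) = {x, y, z}
Therefore, FIRST(A) = {x}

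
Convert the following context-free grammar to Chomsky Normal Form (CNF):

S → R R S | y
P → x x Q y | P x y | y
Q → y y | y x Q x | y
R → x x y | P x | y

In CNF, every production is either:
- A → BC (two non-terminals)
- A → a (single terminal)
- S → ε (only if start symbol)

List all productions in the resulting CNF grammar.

S → y; TX → x; TY → y; P → y; Q → y; R → y; S → R X0; X0 → R S; P → TX X1; X1 → TX X2; X2 → Q TY; P → P X3; X3 → TX TY; Q → TY TY; Q → TY X4; X4 → TX X5; X5 → Q TX; R → TX X6; X6 → TX TY; R → P TX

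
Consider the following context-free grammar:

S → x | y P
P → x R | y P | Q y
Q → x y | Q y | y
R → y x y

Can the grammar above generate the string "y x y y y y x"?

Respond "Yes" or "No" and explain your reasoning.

No - no valid derivation exists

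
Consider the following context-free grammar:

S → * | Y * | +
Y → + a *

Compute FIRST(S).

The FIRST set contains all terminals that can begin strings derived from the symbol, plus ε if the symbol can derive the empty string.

We compute FIRST(S) using the standard algorithm.
FIRST(S) = {*, +}
FIRST(Y) = {+}
Therefore, FIRST(S) = {*, +}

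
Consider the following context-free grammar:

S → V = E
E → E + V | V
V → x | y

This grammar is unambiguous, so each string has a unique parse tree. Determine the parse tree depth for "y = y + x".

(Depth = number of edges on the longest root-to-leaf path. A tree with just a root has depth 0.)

4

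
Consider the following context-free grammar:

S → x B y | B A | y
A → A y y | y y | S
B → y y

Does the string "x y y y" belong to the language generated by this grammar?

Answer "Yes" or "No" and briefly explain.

Yes - a valid derivation exists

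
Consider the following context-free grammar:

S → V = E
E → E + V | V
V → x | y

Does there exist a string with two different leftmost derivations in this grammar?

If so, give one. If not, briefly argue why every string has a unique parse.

No - every string in the language has a unique leftmost derivation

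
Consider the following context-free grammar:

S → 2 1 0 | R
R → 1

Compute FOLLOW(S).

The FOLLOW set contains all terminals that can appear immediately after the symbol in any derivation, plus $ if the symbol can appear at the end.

We compute FOLLOW(S) using the standard algorithm.
FOLLOW(S) starts with {$}.
FIRST(R) = {1}
FIRST(S) = {1, 2}
FOLLOW(R) = {$}
FOLLOW(S) = {$}
Therefore, FOLLOW(S) = {$}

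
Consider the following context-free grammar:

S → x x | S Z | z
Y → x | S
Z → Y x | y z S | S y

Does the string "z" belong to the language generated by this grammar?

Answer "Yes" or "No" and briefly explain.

Yes - a valid derivation exists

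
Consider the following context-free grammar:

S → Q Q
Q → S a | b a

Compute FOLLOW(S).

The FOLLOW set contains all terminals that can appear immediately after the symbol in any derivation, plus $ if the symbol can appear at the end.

We compute FOLLOW(S) using the standard algorithm.
FOLLOW(S) starts with {$}.
FIRST(Q) = {b}
FIRST(S) = {b}
FOLLOW(Q) = {$, a, b}
FOLLOW(S) = {$, a}
Therefore, FOLLOW(S) = {$, a}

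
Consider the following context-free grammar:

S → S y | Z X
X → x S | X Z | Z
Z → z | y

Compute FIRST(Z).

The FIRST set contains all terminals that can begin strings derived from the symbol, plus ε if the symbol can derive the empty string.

We compute FIRST(Z) using the standard algorithm.
FIRST(S) = {y, z}
FIRST(X) = {x, y, z}
FIRST(Z) = {y, z}
Therefore, FIRST(Z) = {y, z}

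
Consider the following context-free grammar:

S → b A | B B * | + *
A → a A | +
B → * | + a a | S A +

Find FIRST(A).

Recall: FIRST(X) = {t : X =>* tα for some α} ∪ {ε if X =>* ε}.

We compute FIRST(A) using the standard algorithm.
FIRST(A) = {+, a}
FIRST(B) = {*, +, b}
FIRST(S) = {*, +, b}
Therefore, FIRST(A) = {+, a}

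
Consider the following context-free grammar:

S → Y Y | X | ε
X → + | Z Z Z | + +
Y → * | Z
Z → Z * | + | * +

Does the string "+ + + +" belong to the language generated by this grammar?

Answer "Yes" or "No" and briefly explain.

No - no valid derivation exists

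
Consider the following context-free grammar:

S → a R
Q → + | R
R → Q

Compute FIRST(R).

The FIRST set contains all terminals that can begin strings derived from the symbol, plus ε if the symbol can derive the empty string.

We compute FIRST(R) using the standard algorithm.
FIRST(Q) = {+}
FIRST(R) = {+}
FIRST(S) = {a}
Therefore, FIRST(R) = {+}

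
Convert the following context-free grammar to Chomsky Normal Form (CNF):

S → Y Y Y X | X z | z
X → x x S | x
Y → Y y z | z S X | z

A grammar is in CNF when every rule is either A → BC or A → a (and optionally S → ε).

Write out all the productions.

TZ → z; S → z; TX → x; X → x; TY → y; Y → z; S → Y X0; X0 → Y X1; X1 → Y X; S → X TZ; X → TX X2; X2 → TX S; Y → Y X3; X3 → TY TZ; Y → TZ X4; X4 → S X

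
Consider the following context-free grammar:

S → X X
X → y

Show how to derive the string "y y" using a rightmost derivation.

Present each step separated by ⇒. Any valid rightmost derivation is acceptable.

S ⇒ X X ⇒ X y ⇒ y y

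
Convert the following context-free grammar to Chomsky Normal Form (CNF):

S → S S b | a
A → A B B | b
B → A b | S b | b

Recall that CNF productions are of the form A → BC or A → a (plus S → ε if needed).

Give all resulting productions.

TB → b; S → a; A → b; B → b; S → S X0; X0 → S TB; A → A X1; X1 → B B; B → A TB; B → S TB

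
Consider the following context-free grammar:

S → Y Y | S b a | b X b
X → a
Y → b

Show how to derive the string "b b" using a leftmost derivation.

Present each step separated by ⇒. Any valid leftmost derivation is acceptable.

S ⇒ Y Y ⇒ b Y ⇒ b b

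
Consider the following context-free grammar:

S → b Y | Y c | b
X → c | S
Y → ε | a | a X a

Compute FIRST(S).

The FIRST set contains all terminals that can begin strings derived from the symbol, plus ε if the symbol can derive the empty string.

We compute FIRST(S) using the standard algorithm.
FIRST(S) = {a, b, c}
FIRST(X) = {a, b, c}
FIRST(Y) = {a, ε}
Therefore, FIRST(S) = {a, b, c}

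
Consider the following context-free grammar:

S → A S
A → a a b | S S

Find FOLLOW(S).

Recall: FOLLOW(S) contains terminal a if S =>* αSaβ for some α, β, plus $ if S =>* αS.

We compute FOLLOW(S) using the standard algorithm.
FOLLOW(S) starts with {$}.
FIRST(A) = {a}
FIRST(S) = {a}
FOLLOW(A) = {a}
FOLLOW(S) = {$, a}
Therefore, FOLLOW(S) = {$, a}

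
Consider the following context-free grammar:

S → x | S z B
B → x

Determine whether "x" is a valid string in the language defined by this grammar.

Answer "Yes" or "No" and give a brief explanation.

Yes - a valid derivation exists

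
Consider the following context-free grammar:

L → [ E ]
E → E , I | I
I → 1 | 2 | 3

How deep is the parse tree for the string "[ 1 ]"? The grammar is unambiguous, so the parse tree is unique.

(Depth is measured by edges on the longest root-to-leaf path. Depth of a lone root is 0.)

3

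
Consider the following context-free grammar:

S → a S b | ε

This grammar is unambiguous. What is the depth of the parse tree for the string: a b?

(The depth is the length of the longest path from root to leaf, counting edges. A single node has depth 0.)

2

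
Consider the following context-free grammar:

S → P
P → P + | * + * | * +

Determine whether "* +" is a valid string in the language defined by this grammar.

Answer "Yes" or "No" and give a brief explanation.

Yes - a valid derivation exists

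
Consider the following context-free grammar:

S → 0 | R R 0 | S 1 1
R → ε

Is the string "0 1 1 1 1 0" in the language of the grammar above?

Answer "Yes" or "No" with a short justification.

No - no valid derivation exists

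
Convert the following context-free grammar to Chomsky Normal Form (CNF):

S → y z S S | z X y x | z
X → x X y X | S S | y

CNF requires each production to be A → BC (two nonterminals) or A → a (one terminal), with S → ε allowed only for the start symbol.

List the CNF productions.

TY → y; TZ → z; TX → x; S → z; X → y; S → TY X0; X0 → TZ X1; X1 → S S; S → TZ X2; X2 → X X3; X3 → TY TX; X → TX X4; X4 → X X5; X5 → TY X; X → S S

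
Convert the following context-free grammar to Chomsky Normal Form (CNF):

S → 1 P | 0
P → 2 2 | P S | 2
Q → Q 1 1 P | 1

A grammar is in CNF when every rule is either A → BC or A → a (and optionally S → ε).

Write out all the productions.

T1 → 1; S → 0; T2 → 2; P → 2; Q → 1; S → T1 P; P → T2 T2; P → P S; Q → Q X0; X0 → T1 X1; X1 → T1 P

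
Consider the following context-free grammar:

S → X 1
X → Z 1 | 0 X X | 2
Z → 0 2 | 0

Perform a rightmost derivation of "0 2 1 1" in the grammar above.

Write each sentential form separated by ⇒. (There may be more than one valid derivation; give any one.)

S ⇒ X 1 ⇒ Z 1 1 ⇒ 0 2 1 1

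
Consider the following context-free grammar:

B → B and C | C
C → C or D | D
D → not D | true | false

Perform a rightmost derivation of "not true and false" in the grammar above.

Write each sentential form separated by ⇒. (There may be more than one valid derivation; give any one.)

B ⇒ B and C ⇒ B and D ⇒ B and false ⇒ C and false ⇒ D and false ⇒ not D and false ⇒ not true and false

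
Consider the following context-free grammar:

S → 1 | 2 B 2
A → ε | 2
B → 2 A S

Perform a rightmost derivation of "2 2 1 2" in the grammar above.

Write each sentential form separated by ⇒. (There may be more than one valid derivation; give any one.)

S ⇒ 2 B 2 ⇒ 2 2 A S 2 ⇒ 2 2 A 1 2 ⇒ 2 2 1 2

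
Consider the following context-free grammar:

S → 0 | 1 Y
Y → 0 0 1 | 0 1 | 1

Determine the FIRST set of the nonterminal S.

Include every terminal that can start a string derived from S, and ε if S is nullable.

We compute FIRST(S) using the standard algorithm.
FIRST(S) = {0, 1}
FIRST(Y) = {0, 1}
Therefore, FIRST(S) = {0, 1}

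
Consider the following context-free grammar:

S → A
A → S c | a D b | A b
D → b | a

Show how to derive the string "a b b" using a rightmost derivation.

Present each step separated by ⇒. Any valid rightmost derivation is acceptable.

S ⇒ A ⇒ a D b ⇒ a b b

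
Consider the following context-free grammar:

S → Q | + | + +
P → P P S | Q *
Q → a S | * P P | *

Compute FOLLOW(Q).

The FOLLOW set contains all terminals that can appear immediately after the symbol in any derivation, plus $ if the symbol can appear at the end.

We compute FOLLOW(Q) using the standard algorithm.
FOLLOW(S) starts with {$}.
FIRST(P) = {*, a}
FIRST(Q) = {*, a}
FIRST(S) = {*, +, a}
FOLLOW(P) = {$, *, +, a}
FOLLOW(Q) = {$, *, +, a}
FOLLOW(S) = {$, *, +, a}
Therefore, FOLLOW(Q) = {$, *, +, a}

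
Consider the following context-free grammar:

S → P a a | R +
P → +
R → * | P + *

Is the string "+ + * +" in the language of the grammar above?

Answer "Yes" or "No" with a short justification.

Yes - a valid derivation exists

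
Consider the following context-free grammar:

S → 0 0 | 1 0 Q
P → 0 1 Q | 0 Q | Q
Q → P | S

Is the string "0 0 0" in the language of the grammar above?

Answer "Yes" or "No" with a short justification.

No - no valid derivation exists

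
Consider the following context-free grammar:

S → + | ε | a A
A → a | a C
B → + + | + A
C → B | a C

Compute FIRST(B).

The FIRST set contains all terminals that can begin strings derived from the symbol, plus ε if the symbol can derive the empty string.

We compute FIRST(B) using the standard algorithm.
FIRST(A) = {a}
FIRST(B) = {+}
FIRST(C) = {+, a}
FIRST(S) = {+, a, ε}
Therefore, FIRST(B) = {+}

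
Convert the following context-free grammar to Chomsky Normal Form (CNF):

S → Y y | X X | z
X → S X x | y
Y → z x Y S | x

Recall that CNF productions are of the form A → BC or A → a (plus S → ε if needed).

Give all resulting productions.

TY → y; S → z; TX → x; X → y; TZ → z; Y → x; S → Y TY; S → X X; X → S X0; X0 → X TX; Y → TZ X1; X1 → TX X2; X2 → Y S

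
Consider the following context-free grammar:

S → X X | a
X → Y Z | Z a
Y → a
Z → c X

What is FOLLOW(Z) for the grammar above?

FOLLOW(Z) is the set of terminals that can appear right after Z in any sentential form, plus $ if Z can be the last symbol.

We compute FOLLOW(Z) using the standard algorithm.
FOLLOW(S) starts with {$}.
FIRST(S) = {a, c}
FIRST(X) = {a, c}
FIRST(Y) = {a}
FIRST(Z) = {c}
FOLLOW(S) = {$}
FOLLOW(X) = {$, a, c}
FOLLOW(Y) = {c}
FOLLOW(Z) = {$, a, c}
Therefore, FOLLOW(Z) = {$, a, c}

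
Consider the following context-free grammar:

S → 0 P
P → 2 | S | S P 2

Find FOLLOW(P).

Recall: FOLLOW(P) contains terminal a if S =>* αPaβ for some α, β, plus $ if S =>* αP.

We compute FOLLOW(P) using the standard algorithm.
FOLLOW(S) starts with {$}.
FIRST(P) = {0, 2}
FIRST(S) = {0}
FOLLOW(P) = {$, 0, 2}
FOLLOW(S) = {$, 0, 2}
Therefore, FOLLOW(P) = {$, 0, 2}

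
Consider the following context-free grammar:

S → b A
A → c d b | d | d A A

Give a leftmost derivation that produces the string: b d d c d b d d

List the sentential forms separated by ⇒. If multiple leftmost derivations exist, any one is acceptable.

S ⇒ b A ⇒ b d A A ⇒ b d d A A A ⇒ b d d c d b A A ⇒ b d d c d b d A ⇒ b d d c d b d d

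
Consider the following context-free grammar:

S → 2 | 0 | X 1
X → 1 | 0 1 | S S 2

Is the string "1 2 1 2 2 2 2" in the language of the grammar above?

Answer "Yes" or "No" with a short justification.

No - no valid derivation exists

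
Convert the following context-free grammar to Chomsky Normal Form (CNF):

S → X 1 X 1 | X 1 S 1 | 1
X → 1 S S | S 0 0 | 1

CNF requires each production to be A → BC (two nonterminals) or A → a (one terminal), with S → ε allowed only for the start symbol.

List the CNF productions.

T1 → 1; S → 1; T0 → 0; X → 1; S → X X0; X0 → T1 X1; X1 → X T1; S → X X2; X2 → T1 X3; X3 → S T1; X → T1 X4; X4 → S S; X → S X5; X5 → T0 T0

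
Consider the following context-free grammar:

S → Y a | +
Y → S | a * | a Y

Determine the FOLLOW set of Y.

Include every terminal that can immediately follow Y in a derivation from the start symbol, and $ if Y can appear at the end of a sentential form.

We compute FOLLOW(Y) using the standard algorithm.
FOLLOW(S) starts with {$}.
FIRST(S) = {+, a}
FIRST(Y) = {+, a}
FOLLOW(S) = {$, a}
FOLLOW(Y) = {a}
Therefore, FOLLOW(Y) = {a}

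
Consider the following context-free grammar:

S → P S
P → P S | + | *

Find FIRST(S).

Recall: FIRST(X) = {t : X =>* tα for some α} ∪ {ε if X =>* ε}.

We compute FIRST(S) using the standard algorithm.
FIRST(P) = {*, +}
FIRST(S) = {*, +}
Therefore, FIRST(S) = {*, +}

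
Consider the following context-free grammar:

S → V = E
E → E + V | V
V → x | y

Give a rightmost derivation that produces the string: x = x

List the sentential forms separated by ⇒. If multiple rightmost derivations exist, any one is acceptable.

S ⇒ V = E ⇒ V = V ⇒ V = x ⇒ x = x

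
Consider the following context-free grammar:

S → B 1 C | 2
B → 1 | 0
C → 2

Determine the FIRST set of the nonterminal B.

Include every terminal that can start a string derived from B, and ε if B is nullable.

We compute FIRST(B) using the standard algorithm.
FIRST(B) = {0, 1}
FIRST(C) = {2}
FIRST(S) = {0, 1, 2}
Therefore, FIRST(B) = {0, 1}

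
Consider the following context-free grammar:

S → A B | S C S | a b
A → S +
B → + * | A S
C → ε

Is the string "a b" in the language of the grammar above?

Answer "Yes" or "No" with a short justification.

Yes - a valid derivation exists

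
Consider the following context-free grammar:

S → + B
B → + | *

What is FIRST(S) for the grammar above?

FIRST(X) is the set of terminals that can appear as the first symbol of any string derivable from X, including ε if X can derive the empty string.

We compute FIRST(S) using the standard algorithm.
FIRST(B) = {*, +}
FIRST(S) = {+}
Therefore, FIRST(S) = {+}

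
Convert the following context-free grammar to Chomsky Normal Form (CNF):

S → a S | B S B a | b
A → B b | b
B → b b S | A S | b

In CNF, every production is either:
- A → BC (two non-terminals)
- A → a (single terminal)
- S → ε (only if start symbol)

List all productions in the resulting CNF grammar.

TA → a; S → b; TB → b; A → b; B → b; S → TA S; S → B X0; X0 → S X1; X1 → B TA; A → B TB; B → TB X2; X2 → TB S; B → A S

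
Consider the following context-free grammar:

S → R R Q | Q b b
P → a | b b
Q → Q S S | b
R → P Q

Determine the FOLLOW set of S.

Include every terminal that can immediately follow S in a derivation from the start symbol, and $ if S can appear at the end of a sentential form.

We compute FOLLOW(S) using the standard algorithm.
FOLLOW(S) starts with {$}.
FIRST(P) = {a, b}
FIRST(Q) = {b}
FIRST(R) = {a, b}
FIRST(S) = {a, b}
FOLLOW(P) = {b}
FOLLOW(Q) = {$, a, b}
FOLLOW(R) = {a, b}
FOLLOW(S) = {$, a, b}
Therefore, FOLLOW(S) = {$, a, b}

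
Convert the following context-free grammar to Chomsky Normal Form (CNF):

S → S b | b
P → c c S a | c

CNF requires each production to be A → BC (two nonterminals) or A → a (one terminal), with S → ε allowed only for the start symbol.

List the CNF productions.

TB → b; S → b; TC → c; TA → a; P → c; S → S TB; P → TC X0; X0 → TC X1; X1 → S TA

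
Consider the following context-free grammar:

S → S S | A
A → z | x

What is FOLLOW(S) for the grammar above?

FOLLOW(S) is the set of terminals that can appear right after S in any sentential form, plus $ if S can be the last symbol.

We compute FOLLOW(S) using the standard algorithm.
FOLLOW(S) starts with {$}.
FIRST(A) = {x, z}
FIRST(S) = {x, z}
FOLLOW(A) = {$, x, z}
FOLLOW(S) = {$, x, z}
Therefore, FOLLOW(S) = {$, x, z}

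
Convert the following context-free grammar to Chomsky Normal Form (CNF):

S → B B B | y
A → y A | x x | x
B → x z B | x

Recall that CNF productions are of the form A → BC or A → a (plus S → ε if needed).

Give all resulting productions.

S → y; TY → y; TX → x; A → x; TZ → z; B → x; S → B X0; X0 → B B; A → TY A; A → TX TX; B → TX X1; X1 → TZ B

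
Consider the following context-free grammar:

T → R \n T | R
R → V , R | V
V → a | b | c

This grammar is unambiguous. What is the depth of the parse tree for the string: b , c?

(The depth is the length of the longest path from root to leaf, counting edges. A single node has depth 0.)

4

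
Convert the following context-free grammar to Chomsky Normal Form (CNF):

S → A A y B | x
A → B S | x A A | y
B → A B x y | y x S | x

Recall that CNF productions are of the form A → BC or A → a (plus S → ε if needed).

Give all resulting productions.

TY → y; S → x; TX → x; A → y; B → x; S → A X0; X0 → A X1; X1 → TY B; A → B S; A → TX X2; X2 → A A; B → A X3; X3 → B X4; X4 → TX TY; B → TY X5; X5 → TX S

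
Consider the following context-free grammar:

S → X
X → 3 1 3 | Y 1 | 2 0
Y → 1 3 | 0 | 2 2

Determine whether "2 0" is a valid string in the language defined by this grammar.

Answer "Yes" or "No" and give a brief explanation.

Yes - a valid derivation exists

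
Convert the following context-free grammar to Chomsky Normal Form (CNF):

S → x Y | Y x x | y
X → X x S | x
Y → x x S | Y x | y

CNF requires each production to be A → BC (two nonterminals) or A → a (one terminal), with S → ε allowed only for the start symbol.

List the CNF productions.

TX → x; S → y; X → x; Y → y; S → TX Y; S → Y X0; X0 → TX TX; X → X X1; X1 → TX S; Y → TX X2; X2 → TX S; Y → Y TX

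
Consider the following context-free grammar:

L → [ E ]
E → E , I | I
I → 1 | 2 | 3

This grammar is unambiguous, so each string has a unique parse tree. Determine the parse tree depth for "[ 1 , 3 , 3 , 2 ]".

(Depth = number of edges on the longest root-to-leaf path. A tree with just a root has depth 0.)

6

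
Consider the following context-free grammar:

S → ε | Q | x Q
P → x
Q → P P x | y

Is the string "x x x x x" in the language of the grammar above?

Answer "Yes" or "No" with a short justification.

No - no valid derivation exists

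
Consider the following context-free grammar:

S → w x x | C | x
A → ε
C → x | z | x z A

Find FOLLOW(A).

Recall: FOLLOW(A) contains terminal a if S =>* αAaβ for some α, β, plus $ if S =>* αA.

We compute FOLLOW(A) using the standard algorithm.
FOLLOW(S) starts with {$}.
FIRST(A) = {ε}
FIRST(C) = {x, z}
FIRST(S) = {w, x, z}
FOLLOW(A) = {$}
FOLLOW(C) = {$}
FOLLOW(S) = {$}
Therefore, FOLLOW(A) = {$}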